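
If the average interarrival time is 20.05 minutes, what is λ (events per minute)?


λ = 1/(interarrival time) in consistent units.
1 minute = 1 min, so λ = 1/20.05 = 0.04988 per minute

Final: 0.04988 /min


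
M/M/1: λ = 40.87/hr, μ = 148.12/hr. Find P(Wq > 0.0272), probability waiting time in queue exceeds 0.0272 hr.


ρ = 40.87/148.12 = 0.2759
P(Wq > t) = ρ·e^{−(μ−λ)t} = 0.2759·e^{−2.9172}
= 0.2759·0.054085 = 0.014923

Final: 0.014923


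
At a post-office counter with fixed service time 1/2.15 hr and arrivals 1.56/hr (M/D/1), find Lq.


ρ = 1.56/2.15 = 0.7256
M/D/1: Lq = ρ²/(2(1−ρ)) = 0.5265/(2·0.2744) = 0.95924

Final: 0.95924


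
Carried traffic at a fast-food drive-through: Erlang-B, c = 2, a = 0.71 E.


B(2,0.71) = 0.128463 (Erlang-B)
Carried load = a(1 − B) = 0.71·(1 − 0.128463) = 0.71·0.871537 = 0.6188 E

Final: 0.6188 Erlangs


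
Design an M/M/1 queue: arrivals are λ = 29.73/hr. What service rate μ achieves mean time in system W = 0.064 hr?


W = 1/(μ−λ) ⇒ μ − λ = 1/W = 1/0.064 = 15.6250
μ = λ + 1/W = 29.73 + 15.6250 = 45.3550 per hr

Final: 45.3550 /hr


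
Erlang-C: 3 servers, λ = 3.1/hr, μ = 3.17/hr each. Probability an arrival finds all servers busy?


a = λ/μ = 0.9779; ρ = a/3 = 0.3260
P₀ = 0.372117 (from M/M/c formula)
C(c,a) = [a^c/(c!(1−ρ))]·P₀ = [0.93521/(6·0.6740)]·0.372117
= 0.23125·0.372117 = 0.086051

Final: 0.086051


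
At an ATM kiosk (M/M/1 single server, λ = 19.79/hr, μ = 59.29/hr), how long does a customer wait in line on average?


ρ = 19.79/59.29 = 0.3338
Wq = ρ/(μ−λ) = 0.3338/(59.29 − 19.79) = 0.3338/39.50 = 0.008450 hr

Final: 0.008450 hr


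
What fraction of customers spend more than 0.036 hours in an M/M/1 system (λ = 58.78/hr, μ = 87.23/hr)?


W ~ Exponential(μ−λ) for M/M/1.
μ − λ = 87.23 − 58.78 = 28.4500
P(W > t) = e^{−(μ−λ)t} = e^{−1.0242} = 0.359084

Final: 0.359084


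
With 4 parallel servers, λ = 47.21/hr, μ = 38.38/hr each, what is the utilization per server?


ρ = λ/(cμ) = 47.21/(4·38.38) = 47.21/153.52 = 0.3075

Final: 0.3075


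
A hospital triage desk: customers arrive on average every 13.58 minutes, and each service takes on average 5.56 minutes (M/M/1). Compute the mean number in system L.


λ = 60/13.58 = 4.4183 /hr
μ = 60/5.56 = 10.7914 /hr
ρ = λ/μ = 4.4183/10.7914 = 0.4094
L = ρ/(1−ρ) = 0.4094/0.5906 = 0.6933

Final: 0.6933


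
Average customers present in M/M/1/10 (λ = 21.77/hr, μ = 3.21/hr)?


ρ = 21.77/3.21 = 6.7819
L = ρ[1 − (K+1)ρ^K + Kρ^(K+1)] / [(1−ρ)(1−ρ^(K+1))]
Numerator: 6.7819·(1 − 11·205841987.416933 + 10·1396006251.111100) = 79320118430.505753
Denominator: (-5.7819)·(-1396006250.111100) = 8071612461.701561
L = 79320118430.505753/8071612461.701561 = 9.8270

Final: 9.8270


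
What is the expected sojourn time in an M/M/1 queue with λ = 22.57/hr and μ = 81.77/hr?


W = 1/(μ−λ) = 1/(81.77 − 22.57) = 1/59.20 = 0.01689 hr

Final: 0.01689 hr


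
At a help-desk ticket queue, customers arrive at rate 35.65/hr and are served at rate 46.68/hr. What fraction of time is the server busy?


ρ = λ/μ = 35.65/46.68 = 0.7637

Final: 0.7637


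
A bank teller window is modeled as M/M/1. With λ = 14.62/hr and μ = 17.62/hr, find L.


ρ = λ/μ = 14.62/17.62 = 0.8297
L = ρ/(1−ρ) = 0.8297/(1 − 0.8297) = 0.8297/0.1703 = 4.8733

Final: 4.8733


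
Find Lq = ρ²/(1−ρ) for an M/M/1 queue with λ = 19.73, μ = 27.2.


ρ = 19.73/27.2 = 0.7254
Lq = ρ²/(1−ρ) = 0.5262/0.2746 = 1.9159

Final: 1.9159


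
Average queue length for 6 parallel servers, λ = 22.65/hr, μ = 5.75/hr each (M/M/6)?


a = λ/μ = 3.9391; ρ = a/6 = 0.6565
P₀ = 0.017880
Lq = P₀·a^c·ρ / (c!·(1−ρ)²) = 0.017880·3735.95959·0.6565/(720·0.11798)
= 0.51630

Final: 0.51630


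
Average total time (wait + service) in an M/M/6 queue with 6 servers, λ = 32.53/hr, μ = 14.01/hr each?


a = 2.3219; ρ = 0.3870; P₀ = 0.097729
Lq = P₀·a^c·ρ/(c!(1−ρ)²) = 0.02190
Wq = Lq/λ = 0.02190/32.53 = 0.0006733 hr
W = Wq + 1/μ = 0.0006733 + 0.07138 = 0.07205 hr

Final: 0.07205 hr


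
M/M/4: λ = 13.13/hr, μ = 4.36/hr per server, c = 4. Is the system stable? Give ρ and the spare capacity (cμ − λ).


Total capacity cμ = 4·4.36 = 17.44/hr
ρ = λ/(cμ) = 13.13/17.44 = 0.7529
Stable ⇔ ρ < 1: YES
Spare capacity = cμ − λ = 17.44 − 13.13 = 4.31/hr

Final: ρ = 0.7529; stable; margin = 4.31/hr


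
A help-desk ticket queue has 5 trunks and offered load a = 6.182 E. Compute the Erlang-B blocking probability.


B(c,a) = (a^c/c!) / Σ_{k=0}^{c} a^k/k!
a^5/5! = 75.242594
Σ terms (k=0..5): 1.00000 + 6.18200 + 19.10856 + 39.37638 + 60.85619 + 75.24259 = 201.765723
B = 75.242594/201.765723 = 0.372921

Final: 0.372921


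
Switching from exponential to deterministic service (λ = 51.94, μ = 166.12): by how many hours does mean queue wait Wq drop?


ρ = 51.94/166.12 = 0.3127
Wq(M/M/1) = ρ/(μ−λ) = 0.3127/114.18 = 0.002738 hr
Wq(M/D/1) = ρ/(2(μ−λ)) = 0.001369 hr
Savings = 0.002738 − 0.001369 = 0.001369 hr

Final: 0.001369 hr


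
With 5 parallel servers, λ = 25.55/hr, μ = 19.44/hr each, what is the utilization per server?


ρ = λ/(cμ) = 25.55/(5·19.44) = 25.55/97.20 = 0.2629

Final: 0.2629


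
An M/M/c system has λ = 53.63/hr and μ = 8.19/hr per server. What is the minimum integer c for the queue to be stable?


Stability requires cμ > λ ⇔ c > λ/μ.
λ/μ = 53.63/8.19 = 6.5482
Minimum integer c = ⌊6.5482⌋ + 1 = 7
Check: 7·8.19 = 57.33 > 53.63, while 6·8.19 = 49.14 ≤ 53.63

Final: 7 servers


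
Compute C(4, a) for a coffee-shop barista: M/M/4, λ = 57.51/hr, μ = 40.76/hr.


a = λ/μ = 1.4109; ρ = a/4 = 0.3527
P₀ = 0.242155 (from M/M/c formula)
C(c,a) = [a^c/(c!(1−ρ))]·P₀ = [3.96312/(24·0.6473)]·0.242155
= 0.25512·0.242155 = 0.061779

Final: 0.061779


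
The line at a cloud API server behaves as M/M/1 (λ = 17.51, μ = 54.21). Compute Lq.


ρ = 17.51/54.21 = 0.3230
Lq = ρ²/(1−ρ) = 0.1043/0.6770 = 0.1541

Final: 0.1541


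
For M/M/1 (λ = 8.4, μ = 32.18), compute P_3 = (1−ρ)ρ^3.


ρ = 8.4/32.18 = 0.2610
P_n = (1−ρ)·ρ^n = (1 − 0.2610)·0.2610^3 = 0.7390·0.017786 = 0.013143

Final: 0.013143


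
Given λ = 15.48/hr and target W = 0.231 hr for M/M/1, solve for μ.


W = 1/(μ−λ) ⇒ μ − λ = 1/W = 1/0.231 = 4.3290
μ = λ + 1/W = 15.48 + 4.3290 = 19.8090 per hr

Final: 19.8090 /hr


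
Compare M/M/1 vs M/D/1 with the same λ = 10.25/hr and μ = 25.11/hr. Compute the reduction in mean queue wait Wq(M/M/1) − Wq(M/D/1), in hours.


ρ = 10.25/25.11 = 0.4082
Wq(M/M/1) = ρ/(μ−λ) = 0.4082/14.86 = 0.02747 hr
Wq(M/D/1) = ρ/(2(μ−λ)) = 0.01373 hr
Savings = 0.02747 − 0.01373 = 0.01373 hr

Final: 0.01373 hr


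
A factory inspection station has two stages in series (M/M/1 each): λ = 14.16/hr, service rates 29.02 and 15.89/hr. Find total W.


Each node sees arrival rate λ = 14.16/hr (tandem ⇒ throughput preserved).
W₁ = 1/(μ₁−λ) = 1/(29.02−14.16) = 0.06729 hr
W₂ = 1/(μ₂−λ) = 1/(15.89−14.16) = 0.57803 hr
W_total = W₁ + W₂ = 0.06729 + 0.57803 = 0.64533 hr

Final: 0.64533 hr


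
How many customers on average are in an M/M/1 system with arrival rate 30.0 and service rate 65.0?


ρ = λ/μ = 30.0/65.0 = 0.4615
L = ρ/(1−ρ) = 0.4615/(1 − 0.4615) = 0.4615/0.5385 = 0.8571

Final: 0.8571


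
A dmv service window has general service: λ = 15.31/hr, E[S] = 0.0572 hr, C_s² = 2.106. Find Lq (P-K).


ρ = λ·E[S] = 15.31·0.0572 = 0.8757
Lq = ρ²(1+C_s²)/(2(1−ρ)) = 0.7669·(1+2.106)/(2·0.1243)
= 0.7669·3.1060/0.2485 = 9.58417

Final: 9.58417


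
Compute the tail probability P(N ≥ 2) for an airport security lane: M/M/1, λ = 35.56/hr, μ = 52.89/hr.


ρ = 35.56/52.89 = 0.6723
P(N ≥ n) = ρ^n = 0.6723^2 = 0.452039

Final: 0.452039


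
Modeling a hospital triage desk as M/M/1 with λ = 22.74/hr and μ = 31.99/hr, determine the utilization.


ρ = λ/μ = 22.74/31.99 = 0.7108

Final: 0.7108


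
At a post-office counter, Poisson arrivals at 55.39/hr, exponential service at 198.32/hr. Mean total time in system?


W = 1/(μ−λ) = 1/(198.32 − 55.39) = 1/142.93 = 0.006996 hr

Final: 0.006996 hr


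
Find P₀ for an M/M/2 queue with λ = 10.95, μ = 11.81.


a = λ/μ = 10.95/11.81 = 0.9272; ρ = a/c = 0.4636
Σ_{k=0}^{1} a^k/k! (terms k=0..1) = 1.00000 + 0.92718 = 1.92718
Tail: a^2/(2!(1−ρ)) = 0.85966/(2·0.5364) = 0.80131
P₀ = 1/(1.92718 + 0.80131) = 1/2.72849 = 0.366503

Final: 0.366503


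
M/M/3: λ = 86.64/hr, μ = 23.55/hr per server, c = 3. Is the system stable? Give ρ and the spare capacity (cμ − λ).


Total capacity cμ = 3·23.55 = 70.65/hr
ρ = λ/(cμ) = 86.64/70.65 = 1.2263
Stable ⇔ ρ < 1: NO
Spare capacity = cμ − λ = 70.65 − 86.64 = -15.99/hr

Final: ρ = 1.2263; unstable; margin = -15.99/hr


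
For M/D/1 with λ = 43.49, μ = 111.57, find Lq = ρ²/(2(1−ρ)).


ρ = 43.49/111.57 = 0.3898
M/D/1: Lq = ρ²/(2(1−ρ)) = 0.1519/(2·0.6102) = 0.12450

Final: 0.12450


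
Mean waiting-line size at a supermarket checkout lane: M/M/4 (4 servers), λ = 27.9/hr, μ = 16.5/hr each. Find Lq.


a = λ/μ = 1.6909; ρ = a/4 = 0.4227
P₀ = 0.181281
Lq = P₀·a^c·ρ / (c!·(1−ρ)²) = 0.181281·8.17487·0.4227/(24·0.33324)
= 0.07833

Final: 0.07833


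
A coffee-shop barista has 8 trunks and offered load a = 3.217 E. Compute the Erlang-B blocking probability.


B(c,a) = (a^c/c!) / Σ_{k=0}^{c} a^k/k!
a^8/8! = 0.284504
Σ terms (k=0..8): 1.00000 + 3.21700 + 5.17454 + 5.54884 + 4.46265 + 2.87127 + 1.53948 + 0.70750 + 0.28450 = 24.805787
B = 0.284504/24.805787 = 0.011469

Final: 0.011469


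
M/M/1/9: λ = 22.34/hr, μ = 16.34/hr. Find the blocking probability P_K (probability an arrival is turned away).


ρ = λ/μ = 22.34/16.34 = 1.3672
P_K = (1−ρ)ρ^K/(1−ρ^(K+1)) = (-0.3672·16.690911)/(1 − 22.819765)
= -6.128854/-21.819765 = 0.280885

Final: 0.280885


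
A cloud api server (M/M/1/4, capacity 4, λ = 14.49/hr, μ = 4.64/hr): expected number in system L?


ρ = 14.49/4.64 = 3.1228
L = ρ[1 − (K+1)ρ^K + Kρ^(K+1)] / [(1−ρ)(1−ρ^(K+1))]
Numerator: 3.1228·(1 − 5·95.104621 + 4·296.996974) = 2228.039832
Denominator: (-2.1228)·(-295.996974) = 628.355645
L = 2228.039832/628.355645 = 3.5458

Final: 3.5458


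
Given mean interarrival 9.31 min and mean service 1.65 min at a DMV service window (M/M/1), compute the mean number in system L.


λ = 60/9.31 = 6.4447 /hr
μ = 60/1.65 = 36.3636 /hr
ρ = λ/μ = 6.4447/36.3636 = 0.1772
L = ρ/(1−ρ) = 0.1772/0.8228 = 0.2154

Final: 0.2154


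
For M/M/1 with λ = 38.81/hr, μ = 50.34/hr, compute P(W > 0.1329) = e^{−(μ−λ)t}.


W ~ Exponential(μ−λ) for M/M/1.
μ − λ = 50.34 − 38.81 = 11.5300
P(W > t) = e^{−(μ−λ)t} = e^{−1.5323} = 0.216030

Final: 0.216030


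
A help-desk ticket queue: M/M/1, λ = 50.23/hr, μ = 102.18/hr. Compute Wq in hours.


ρ = 50.23/102.18 = 0.4916
Wq = ρ/(μ−λ) = 0.4916/(102.18 − 50.23) = 0.4916/51.95 = 0.009463 hr

Final: 0.009463 hr


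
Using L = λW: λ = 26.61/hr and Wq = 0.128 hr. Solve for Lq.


Lq = λWq = 26.61·0.128 = 3.4061

Final: 3.4061


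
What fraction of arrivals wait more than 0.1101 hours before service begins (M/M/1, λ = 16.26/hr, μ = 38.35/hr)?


ρ = 16.26/38.35 = 0.4240
P(Wq > t) = ρ·e^{−(μ−λ)t} = 0.4240·e^{−2.4321}
= 0.4240·0.087851 = 0.037248

Final: 0.037248


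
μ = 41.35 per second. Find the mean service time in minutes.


Mean service time = 1/μ = 1/41.35 second = 0.02418 second
In minutes: 0.02418 × 0.0166667 = 0.0004031 min

Final: 0.0004031 min


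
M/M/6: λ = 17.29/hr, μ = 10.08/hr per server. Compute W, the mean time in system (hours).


a = 1.7153; ρ = 0.2859; P₀ = 0.179810
Lq = P₀·a^c·ρ/(c!(1−ρ)²) = 0.003566
Wq = Lq/λ = 0.003566/17.29 = 0.0002062 hr
W = Wq + 1/μ = 0.0002062 + 0.09921 = 0.09941 hr

Final: 0.09941 hr


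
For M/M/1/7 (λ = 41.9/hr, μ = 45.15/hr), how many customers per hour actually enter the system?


ρ = 0.9280; P_K = (1−ρ)ρ^7/(1−ρ^8) = 0.094845
λ_eff = λ(1 − P_K) = 41.9·(1 − 0.094845) = 41.9·0.905155 = 37.9260 /hr

Final: 37.9260 /hr


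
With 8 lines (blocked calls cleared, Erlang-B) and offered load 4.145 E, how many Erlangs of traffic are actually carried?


B(8,4.145) = 0.035153 (Erlang-B)
Carried load = a(1 − B) = 4.145·(1 − 0.035153) = 4.145·0.964847 = 3.9993 E

Final: 3.9993 Erlangs


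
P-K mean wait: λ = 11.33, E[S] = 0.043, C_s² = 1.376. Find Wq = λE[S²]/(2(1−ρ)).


ρ = λ·E[S] = 11.33·0.043 = 0.4872
E[S²] = E[S]²(1+C_s²) = 0.043²·(1+1.376) = 0.004393
Wq = λ·E[S²]/(2(1−ρ)) = 11.33·0.004393/(2·0.5128) = 0.04853 hr

Final: 0.04853 hr


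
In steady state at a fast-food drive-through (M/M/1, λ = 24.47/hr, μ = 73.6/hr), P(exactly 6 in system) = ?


ρ = 24.47/73.6 = 0.3325
P_n = (1−ρ)·ρ^n = (1 − 0.3325)·0.3325^6 = 0.6675·0.001351 = 0.0009016

Final: 0.0009016


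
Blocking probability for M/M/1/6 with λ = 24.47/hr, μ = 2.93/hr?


ρ = λ/μ = 24.47/2.93 = 8.3515
P_K = (1−ρ)ρ^K/(1−ρ^(K+1)) = (-7.3515·339311.121005)/(1 − 2833768.986686)
= -2494457.865681/-2833767.986686 = 0.880262

Final: 0.880262


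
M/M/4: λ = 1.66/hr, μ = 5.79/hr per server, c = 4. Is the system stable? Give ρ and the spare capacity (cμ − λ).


Total capacity cμ = 4·5.79 = 23.16/hr
ρ = λ/(cμ) = 1.66/23.16 = 0.07168
Stable ⇔ ρ < 1: YES
Spare capacity = cμ − λ = 23.16 − 1.66 = 21.50/hr

Final: ρ = 0.07168; stable; margin = 21.50/hr


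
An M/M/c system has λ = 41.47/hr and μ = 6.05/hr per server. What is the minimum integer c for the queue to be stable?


Stability requires cμ > λ ⇔ c > λ/μ.
λ/μ = 41.47/6.05 = 6.8545
Minimum integer c = ⌊6.8545⌋ + 1 = 7
Check: 7·6.05 = 42.35 > 41.47, while 6·6.05 = 36.30 ≤ 41.47

Final: 7 servers


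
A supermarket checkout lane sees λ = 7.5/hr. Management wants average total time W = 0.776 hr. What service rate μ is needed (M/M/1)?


W = 1/(μ−λ) ⇒ μ − λ = 1/W = 1/0.776 = 1.2887
μ = λ + 1/W = 7.5 + 1.2887 = 8.7887 per hr

Final: 8.7887 /hr


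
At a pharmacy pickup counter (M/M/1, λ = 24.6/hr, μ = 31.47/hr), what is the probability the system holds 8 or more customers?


ρ = 24.6/31.47 = 0.7817
P(N ≥ n) = ρ^n = 0.7817^8 = 0.139414

Final: 0.139414


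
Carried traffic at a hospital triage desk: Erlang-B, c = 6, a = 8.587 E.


B(6,8.587) = 0.420427 (Erlang-B)
Carried load = a(1 − B) = 8.587·(1 − 0.420427) = 8.587·0.579573 = 4.9768 E

Final: 4.9768 Erlangs


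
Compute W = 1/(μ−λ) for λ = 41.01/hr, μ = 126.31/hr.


W = 1/(μ−λ) = 1/(126.31 − 41.01) = 1/85.30 = 0.01172 hr

Final: 0.01172 hr


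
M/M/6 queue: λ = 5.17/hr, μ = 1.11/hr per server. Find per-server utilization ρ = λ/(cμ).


ρ = λ/(cμ) = 5.17/(6·1.11) = 5.17/6.66 = 0.7763

Final: 0.7763


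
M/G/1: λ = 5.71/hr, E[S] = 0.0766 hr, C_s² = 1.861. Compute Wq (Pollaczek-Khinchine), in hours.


ρ = λ·E[S] = 5.71·0.0766 = 0.4374
E[S²] = E[S]²(1+C_s²) = 0.0766²·(1+1.861) = 0.016787
Wq = λ·E[S²]/(2(1−ρ)) = 5.71·0.016787/(2·0.5626) = 0.08519 hr

Final: 0.08519 hr


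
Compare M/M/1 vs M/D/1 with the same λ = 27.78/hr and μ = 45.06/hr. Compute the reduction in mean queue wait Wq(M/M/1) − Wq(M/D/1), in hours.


ρ = 27.78/45.06 = 0.6165
Wq(M/M/1) = ρ/(μ−λ) = 0.6165/17.28 = 0.03568 hr
Wq(M/D/1) = ρ/(2(μ−λ)) = 0.01784 hr
Savings = 0.03568 − 0.01784 = 0.01784 hr

Final: 0.01784 hr


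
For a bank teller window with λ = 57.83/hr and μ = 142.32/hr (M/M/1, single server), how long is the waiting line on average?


ρ = 57.83/142.32 = 0.4063
Lq = ρ²/(1−ρ) = 0.1651/0.5937 = 0.2781

Final: 0.2781


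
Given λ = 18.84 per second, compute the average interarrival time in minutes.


Mean interarrival time = 1/λ = 1/18.84 second = 0.05308 second
In minutes: 0.05308 × 0.0166667 = 0.0008846 min

Final: 0.0008846 min


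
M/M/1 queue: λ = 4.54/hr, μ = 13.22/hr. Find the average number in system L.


ρ = λ/μ = 4.54/13.22 = 0.3434
L = ρ/(1−ρ) = 0.3434/(1 − 0.3434) = 0.3434/0.6566 = 0.5230

Final: 0.5230


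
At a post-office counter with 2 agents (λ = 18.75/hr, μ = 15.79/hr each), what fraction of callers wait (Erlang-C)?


a = λ/μ = 1.1875; ρ = a/2 = 0.5937
P₀ = 0.254918 (from M/M/c formula)
C(c,a) = [a^c/(c!(1−ρ))]·P₀ = [1.41006/(2·0.4063)]·0.254918
= 1.73538·0.254918 = 0.442378

Final: 0.442378


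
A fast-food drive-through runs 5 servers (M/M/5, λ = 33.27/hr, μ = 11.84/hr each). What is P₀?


a = λ/μ = 33.27/11.84 = 2.8100; ρ = a/c = 0.5620
Σ_{k=0}^{4} a^k/k! (terms k=0..4) = 1.00000 + 2.80997 + 3.94796 + 3.69787 + 2.59772 = 14.05352
Tail: a^5/(5!(1−ρ)) = 175.18846/(120·0.4380) = 3.33306
P₀ = 1/(14.05352 + 3.33306) = 1/17.38658 = 0.057516

Final: 0.057516


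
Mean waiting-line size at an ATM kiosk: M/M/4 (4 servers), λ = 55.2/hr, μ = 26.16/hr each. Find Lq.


a = λ/μ = 2.1101; ρ = a/4 = 0.5275
P₀ = 0.115600
Lq = P₀·a^c·ρ / (c!·(1−ρ)²) = 0.115600·19.82464·0.5275/(24·0.22323)
= 0.22565

Final: 0.22565


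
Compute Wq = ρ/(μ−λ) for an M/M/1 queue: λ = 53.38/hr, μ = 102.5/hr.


ρ = 53.38/102.5 = 0.5208
Wq = ρ/(μ−λ) = 0.5208/(102.5 − 53.38) = 0.5208/49.12 = 0.01060 hr

Final: 0.01060 hr


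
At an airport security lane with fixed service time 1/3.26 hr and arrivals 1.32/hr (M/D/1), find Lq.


ρ = 1.32/3.26 = 0.4049
M/D/1: Lq = ρ²/(2(1−ρ)) = 0.1640/(2·0.5951) = 0.13775

Final: 0.13775


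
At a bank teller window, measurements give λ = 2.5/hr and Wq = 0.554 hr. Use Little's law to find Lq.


Lq = λWq = 2.5·0.554 = 1.3850

Final: 1.3850


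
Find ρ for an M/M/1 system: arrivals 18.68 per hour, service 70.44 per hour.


ρ = λ/μ = 18.68/70.44 = 0.2652

Final: 0.2652


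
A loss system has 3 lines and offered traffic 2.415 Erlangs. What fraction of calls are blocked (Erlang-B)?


B(c,a) = (a^c/c!) / Σ_{k=0}^{c} a^k/k!
a^3/3! = 2.347471
Σ terms (k=0..3): 1.00000 + 2.41500 + 2.91611 + 2.34747 = 8.678583
B = 2.347471/8.678583 = 0.270490

Final: 0.270490


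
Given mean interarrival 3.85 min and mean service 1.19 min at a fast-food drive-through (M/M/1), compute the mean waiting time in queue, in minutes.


λ = 60/3.85 = 15.5844 /hr
μ = 60/1.19 = 50.4202 /hr
ρ = λ/μ = 15.5844/50.4202 = 0.3091
Wq = ρ/(μ−λ) = 0.3091/(50.4202−15.5844) = 0.008873 hr
In minutes: 0.008873·60 = 0.5324 min

Final: 0.5324 min


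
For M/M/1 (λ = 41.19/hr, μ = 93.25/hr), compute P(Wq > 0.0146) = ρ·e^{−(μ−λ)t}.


ρ = 41.19/93.25 = 0.4417
P(Wq > t) = ρ·e^{−(μ−λ)t} = 0.4417·e^{−0.7601}
= 0.4417·0.467631 = 0.206560

Final: 0.206560


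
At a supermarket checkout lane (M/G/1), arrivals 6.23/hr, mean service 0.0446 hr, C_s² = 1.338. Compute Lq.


ρ = λ·E[S] = 6.23·0.0446 = 0.2779
Lq = ρ²(1+C_s²)/(2(1−ρ)) = 0.07721·(1+1.338)/(2·0.7221)
= 0.07721·2.3380/1.4443 = 0.12498

Final: 0.12498


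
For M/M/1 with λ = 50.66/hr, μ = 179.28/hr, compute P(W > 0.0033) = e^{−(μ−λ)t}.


W ~ Exponential(μ−λ) for M/M/1.
μ − λ = 179.28 − 50.66 = 128.6200
P(W > t) = e^{−(μ−λ)t} = e^{−0.4244} = 0.654132

Final: 0.654132


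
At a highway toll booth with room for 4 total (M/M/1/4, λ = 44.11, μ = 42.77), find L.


ρ = 44.11/42.77 = 1.0313
L = ρ[1 − (K+1)ρ^K + Kρ^(K+1)] / [(1−ρ)(1−ρ^(K+1))]
Numerator: 1.0313·(1 − 5·1.131335 + 4·1.166780) = 0.010773
Denominator: (-0.03133)·(-0.166780) = 0.005225
L = 0.010773/0.005225 = 2.0617

Final: 2.0617


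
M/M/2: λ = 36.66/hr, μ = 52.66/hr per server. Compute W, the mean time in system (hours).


a = 0.6962; ρ = 0.3481; P₀ = 0.483589
Lq = P₀·a^c·ρ/(c!(1−ρ)²) = 0.09598
Wq = Lq/λ = 0.09598/36.66 = 0.002618 hr
W = Wq + 1/μ = 0.002618 + 0.01899 = 0.02161 hr

Final: 0.02161 hr


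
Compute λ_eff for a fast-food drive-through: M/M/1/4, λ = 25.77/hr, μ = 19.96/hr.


ρ = 1.2911; P_K = (1−ρ)ρ^4/(1−ρ^5) = 0.312595
λ_eff = λ(1 − P_K) = 25.77·(1 − 0.312595) = 25.77·0.687405 = 17.7144 /hr

Final: 17.7144 /hr


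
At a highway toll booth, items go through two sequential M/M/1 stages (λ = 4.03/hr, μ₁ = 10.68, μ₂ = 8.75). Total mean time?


Each node sees arrival rate λ = 4.03/hr (tandem ⇒ throughput preserved).
W₁ = 1/(μ₁−λ) = 1/(10.68−4.03) = 0.15038 hr
W₂ = 1/(μ₂−λ) = 1/(8.75−4.03) = 0.21186 hr
W_total = W₁ + W₂ = 0.15038 + 0.21186 = 0.36224 hr

Final: 0.36224 hr


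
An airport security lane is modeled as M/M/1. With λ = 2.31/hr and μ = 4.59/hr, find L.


ρ = λ/μ = 2.31/4.59 = 0.5033
L = ρ/(1−ρ) = 0.5033/(1 − 0.5033) = 0.5033/0.4967 = 1.0132

Final: 1.0132


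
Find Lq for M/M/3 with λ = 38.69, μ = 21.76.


a = λ/μ = 1.7780; ρ = a/3 = 0.5927
P₀ = 0.150178
Lq = P₀·a^c·ρ / (c!·(1−ρ)²) = 0.150178·5.62108·0.5927/(6·0.16591)
= 0.50259

Final: 0.50259


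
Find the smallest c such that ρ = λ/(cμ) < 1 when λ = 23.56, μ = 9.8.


Stability requires cμ > λ ⇔ c > λ/μ.
λ/μ = 23.56/9.8 = 2.4041
Minimum integer c = ⌊2.4041⌋ + 1 = 3
Check: 3·9.8 = 29.40 > 23.56, while 2·9.8 = 19.60 ≤ 23.56

Final: 3 servers


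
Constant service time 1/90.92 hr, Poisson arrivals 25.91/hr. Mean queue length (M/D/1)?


ρ = 25.91/90.92 = 0.2850
M/D/1: Lq = ρ²/(2(1−ρ)) = 0.08121/(2·0.7150) = 0.05679

Final: 0.05679


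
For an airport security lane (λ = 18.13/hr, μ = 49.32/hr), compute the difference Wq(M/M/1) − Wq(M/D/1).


ρ = 18.13/49.32 = 0.3676
Wq(M/M/1) = ρ/(μ−λ) = 0.3676/31.19 = 0.01179 hr
Wq(M/D/1) = ρ/(2(μ−λ)) = 0.005893 hr
Savings = 0.01179 − 0.005893 = 0.005893 hr

Final: 0.005893 hr


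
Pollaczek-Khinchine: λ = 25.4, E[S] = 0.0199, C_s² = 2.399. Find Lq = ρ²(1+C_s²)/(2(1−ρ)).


ρ = λ·E[S] = 25.4·0.0199 = 0.5055
Lq = ρ²(1+C_s²)/(2(1−ρ)) = 0.2555·(1+2.399)/(2·0.4945)
= 0.2555·3.3990/0.9891 = 0.87800

Final: 0.87800


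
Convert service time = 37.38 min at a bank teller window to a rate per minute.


μ = 1/(service time) in consistent units.
1 minute = 1 min, so μ = 1/37.38 = 0.02675 per minute

Final: 0.02675 /min


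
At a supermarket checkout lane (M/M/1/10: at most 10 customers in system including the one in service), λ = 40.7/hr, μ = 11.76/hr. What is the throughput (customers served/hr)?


ρ = 3.4609; P_K = (1−ρ)ρ^10/(1−ρ^11) = 0.711057
λ_eff = λ(1 − P_K) = 40.7·(1 − 0.711057) = 40.7·0.288943 = 11.7600 /hr

Final: 11.7600 /hr


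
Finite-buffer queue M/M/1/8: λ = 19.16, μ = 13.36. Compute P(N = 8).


ρ = λ/μ = 19.16/13.36 = 1.4341
P_K = (1−ρ)ρ^K/(1−ρ^(K+1)) = (-0.4341·17.894204)/(1 − 25.662645)
= -7.768442/-24.662645 = 0.314988

Final: 0.314988


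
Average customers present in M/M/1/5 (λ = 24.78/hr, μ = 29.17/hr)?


ρ = 24.78/29.17 = 0.8495
L = ρ[1 − (K+1)ρ^K + Kρ^(K+1)] / [(1−ρ)(1−ρ^(K+1))]
Numerator: 0.8495·(1 − 6·0.442409 + 5·0.375828) = 0.190870
Denominator: (0.1505)·(0.624172) = 0.093936
L = 0.190870/0.093936 = 2.0319

Final: 2.0319


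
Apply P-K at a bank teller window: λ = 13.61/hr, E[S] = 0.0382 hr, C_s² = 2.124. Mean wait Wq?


ρ = λ·E[S] = 13.61·0.0382 = 0.5199
E[S²] = E[S]²(1+C_s²) = 0.0382²·(1+2.124) = 0.004559
Wq = λ·E[S²]/(2(1−ρ)) = 13.61·0.004559/(2·0.4801) = 0.06462 hr

Final: 0.06462 hr


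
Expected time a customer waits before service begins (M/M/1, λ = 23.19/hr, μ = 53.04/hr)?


ρ = 23.19/53.04 = 0.4372
Wq = ρ/(μ−λ) = 0.4372/(53.04 − 23.19) = 0.4372/29.85 = 0.01465 hr

Final: 0.01465 hr


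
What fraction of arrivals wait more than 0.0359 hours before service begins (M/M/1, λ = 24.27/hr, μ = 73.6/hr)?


ρ = 24.27/73.6 = 0.3298
P(Wq > t) = ρ·e^{−(μ−λ)t} = 0.3298·e^{−1.7709}
= 0.3298·0.170172 = 0.056115

Final: 0.056115


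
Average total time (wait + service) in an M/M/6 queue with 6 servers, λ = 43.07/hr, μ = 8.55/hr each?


a = 5.0374; ρ = 0.8396; P₀ = 0.004249
Lq = P₀·a^c·ρ/(c!(1−ρ)²) = 3.14553
Wq = Lq/λ = 3.14553/43.07 = 0.07303 hr
W = Wq + 1/μ = 0.07303 + 0.11696 = 0.18999 hr

Final: 0.18999 hr


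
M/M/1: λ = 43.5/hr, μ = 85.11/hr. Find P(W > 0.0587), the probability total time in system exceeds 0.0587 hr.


W ~ Exponential(μ−λ) for M/M/1.
μ − λ = 85.11 − 43.5 = 41.6100
P(W > t) = e^{−(μ−λ)t} = e^{−2.4425} = 0.086943

Final: 0.086943


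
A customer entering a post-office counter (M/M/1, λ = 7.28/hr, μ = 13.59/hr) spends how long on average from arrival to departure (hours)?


W = 1/(μ−λ) = 1/(13.59 − 7.28) = 1/6.31 = 0.1585 hr

Final: 0.1585 hr


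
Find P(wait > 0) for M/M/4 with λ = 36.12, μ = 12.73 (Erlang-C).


a = λ/μ = 2.8374; ρ = a/4 = 0.7093
P₀ = 0.047706 (from M/M/c formula)
C(c,a) = [a^c/(c!(1−ρ))]·P₀ = [64.81527/(24·0.2907)]·0.047706
= 9.29165·0.047706 = 0.443269

Final: 0.443269


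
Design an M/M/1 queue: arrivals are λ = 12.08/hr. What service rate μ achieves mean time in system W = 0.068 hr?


W = 1/(μ−λ) ⇒ μ − λ = 1/W = 1/0.068 = 14.7059
μ = λ + 1/W = 12.08 + 14.7059 = 26.7859 per hr

Final: 26.7859 /hr


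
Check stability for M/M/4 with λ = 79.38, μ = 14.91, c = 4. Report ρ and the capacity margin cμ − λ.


Total capacity cμ = 4·14.91 = 59.64/hr
ρ = λ/(cμ) = 79.38/59.64 = 1.3310
Stable ⇔ ρ < 1: NO
Spare capacity = cμ − λ = 59.64 − 79.38 = -19.74/hr

Final: ρ = 1.3310; unstable; margin = -19.74/hr


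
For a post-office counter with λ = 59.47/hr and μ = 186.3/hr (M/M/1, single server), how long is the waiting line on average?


ρ = 59.47/186.3 = 0.3192
Lq = ρ²/(1−ρ) = 0.1019/0.6808 = 0.1497

Final: 0.1497


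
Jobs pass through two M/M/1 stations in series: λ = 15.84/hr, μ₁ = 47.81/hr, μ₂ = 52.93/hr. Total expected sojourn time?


Each node sees arrival rate λ = 15.84/hr (tandem ⇒ throughput preserved).
W₁ = 1/(μ₁−λ) = 1/(47.81−15.84) = 0.03128 hr
W₂ = 1/(μ₂−λ) = 1/(52.93−15.84) = 0.02696 hr
W_total = W₁ + W₂ = 0.03128 + 0.02696 = 0.05824 hr

Final: 0.05824 hr


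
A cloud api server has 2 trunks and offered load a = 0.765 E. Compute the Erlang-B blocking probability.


B(c,a) = (a^c/c!) / Σ_{k=0}^{c} a^k/k!
a^2/2! = 0.292612
Σ terms (k=0..2): 1.00000 + 0.76500 + 0.29261 = 2.057612
B = 0.292612/2.057612 = 0.142210

Final: 0.142210


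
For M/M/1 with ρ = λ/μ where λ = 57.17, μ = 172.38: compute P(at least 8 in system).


ρ = 57.17/172.38 = 0.3317
P(N ≥ n) = ρ^n = 0.3317^8 = 0.0001464

Final: 0.0001464


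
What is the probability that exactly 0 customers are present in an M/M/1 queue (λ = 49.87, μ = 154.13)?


ρ = 49.87/154.13 = 0.3236
P_n = (1−ρ)·ρ^n = (1 − 0.3236)·0.3236^0 = 0.6764·1.000000 = 0.676442

Final: 0.676442


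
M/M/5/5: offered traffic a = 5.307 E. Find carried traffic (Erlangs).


B(5,5.307) = 0.309264 (Erlang-B)
Carried load = a(1 − B) = 5.307·(1 − 0.309264) = 5.307·0.690736 = 3.6657 E

Final: 3.6657 Erlangs


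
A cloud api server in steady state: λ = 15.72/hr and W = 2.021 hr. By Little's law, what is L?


L = λW = 15.72·2.021 = 31.7701

Final: 31.7701


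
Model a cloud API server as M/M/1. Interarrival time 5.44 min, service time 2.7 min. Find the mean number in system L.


λ = 60/5.44 = 11.0294 /hr
μ = 60/2.7 = 22.2222 /hr
ρ = λ/μ = 11.0294/22.2222 = 0.4963
L = ρ/(1−ρ) = 0.4963/0.5037 = 0.9854

Final: 0.9854


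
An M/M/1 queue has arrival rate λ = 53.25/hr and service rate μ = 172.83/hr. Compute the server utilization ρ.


ρ = λ/μ = 53.25/172.83 = 0.3081

Final: 0.3081


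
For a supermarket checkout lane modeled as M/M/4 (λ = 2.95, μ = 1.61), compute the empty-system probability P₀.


a = λ/μ = 2.95/1.61 = 1.8323; ρ = a/c = 0.4581
Σ_{k=0}^{3} a^k/k! (terms k=0..3) = 1.00000 + 1.83230 + 1.67866 + 1.02527 = 5.53622
Tail: a^4/(4!(1−ρ)) = 11.27157/(24·0.5419) = 0.86663
P₀ = 1/(5.53622 + 0.86663) = 1/6.40285 = 0.156180

Final: 0.156180


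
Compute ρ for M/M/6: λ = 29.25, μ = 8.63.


ρ = λ/(cμ) = 29.25/(6·8.63) = 29.25/51.78 = 0.5649

Final: 0.5649


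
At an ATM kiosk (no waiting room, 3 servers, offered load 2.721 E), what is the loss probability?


B(c,a) = (a^c/c!) / Σ_{k=0}^{c} a^k/k!
a^3/3! = 3.357642
Σ terms (k=0..3): 1.00000 + 2.72100 + 3.70192 + 3.35764 = 10.780562
B = 3.357642/10.780562 = 0.311453

Final: 0.311453


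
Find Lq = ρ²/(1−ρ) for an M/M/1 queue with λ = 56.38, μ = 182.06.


ρ = 56.38/182.06 = 0.3097
Lq = ρ²/(1−ρ) = 0.09590/0.6903 = 0.1389

Final: 0.1389


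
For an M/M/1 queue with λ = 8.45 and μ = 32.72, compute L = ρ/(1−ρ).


ρ = λ/μ = 8.45/32.72 = 0.2583
L = ρ/(1−ρ) = 0.2583/(1 − 0.2583) = 0.2583/0.7417 = 0.3482

Final: 0.3482


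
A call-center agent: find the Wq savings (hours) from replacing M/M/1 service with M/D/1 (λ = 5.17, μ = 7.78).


ρ = 5.17/7.78 = 0.6645
Wq(M/M/1) = ρ/(μ−λ) = 0.6645/2.61 = 0.25461 hr
Wq(M/D/1) = ρ/(2(μ−λ)) = 0.12730 hr
Savings = 0.25461 − 0.12730 = 0.12730 hr

Final: 0.12730 hr


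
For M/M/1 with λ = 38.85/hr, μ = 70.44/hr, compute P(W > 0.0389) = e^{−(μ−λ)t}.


W ~ Exponential(μ−λ) for M/M/1.
μ − λ = 70.44 − 38.85 = 31.5900
P(W > t) = e^{−(μ−λ)t} = e^{−1.2289} = 0.292629

Final: 0.292629


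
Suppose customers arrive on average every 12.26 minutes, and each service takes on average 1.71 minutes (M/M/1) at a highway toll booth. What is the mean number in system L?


λ = 60/12.26 = 4.8940 /hr
μ = 60/1.71 = 35.0877 /hr
ρ = λ/μ = 4.8940/35.0877 = 0.1395
L = ρ/(1−ρ) = 0.1395/0.8605 = 0.1621

Final: 0.1621


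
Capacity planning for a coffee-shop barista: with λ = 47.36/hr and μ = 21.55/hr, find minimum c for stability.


Stability requires cμ > λ ⇔ c > λ/μ.
λ/μ = 47.36/21.55 = 2.1977
Minimum integer c = ⌊2.1977⌋ + 1 = 3
Check: 3·21.55 = 64.65 > 47.36, while 2·21.55 = 43.10 ≤ 47.36

Final: 3 servers


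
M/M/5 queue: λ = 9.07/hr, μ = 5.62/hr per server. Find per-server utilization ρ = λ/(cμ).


ρ = λ/(cμ) = 9.07/(5·5.62) = 9.07/28.10 = 0.3228

Final: 0.3228


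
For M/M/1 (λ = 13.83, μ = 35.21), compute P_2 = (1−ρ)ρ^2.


ρ = 13.83/35.21 = 0.3928
P_n = (1−ρ)·ρ^n = (1 − 0.3928)·0.3928^2 = 0.6072·0.154281 = 0.093682

Final: 0.093682


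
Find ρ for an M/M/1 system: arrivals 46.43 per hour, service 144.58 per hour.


ρ = λ/μ = 46.43/144.58 = 0.3211

Final: 0.3211


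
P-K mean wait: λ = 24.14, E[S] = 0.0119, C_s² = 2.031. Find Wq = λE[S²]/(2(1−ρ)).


ρ = λ·E[S] = 24.14·0.0119 = 0.2873
E[S²] = E[S]²(1+C_s²) = 0.0119²·(1+2.031) = 0.0004292
Wq = λ·E[S²]/(2(1−ρ)) = 24.14·0.0004292/(2·0.7127) = 0.007269 hr

Final: 0.007269 hr


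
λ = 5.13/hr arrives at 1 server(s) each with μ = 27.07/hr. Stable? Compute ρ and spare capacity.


Total capacity cμ = 1·27.07 = 27.07/hr
ρ = λ/(cμ) = 5.13/27.07 = 0.1895
Stable ⇔ ρ < 1: YES
Spare capacity = cμ − λ = 27.07 − 5.13 = 21.94/hr

Final: ρ = 0.1895; stable; margin = 21.94/hr


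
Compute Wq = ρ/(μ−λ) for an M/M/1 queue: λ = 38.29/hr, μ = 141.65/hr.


ρ = 38.29/141.65 = 0.2703
Wq = ρ/(μ−λ) = 0.2703/(141.65 − 38.29) = 0.2703/103.36 = 0.002615 hr

Final: 0.002615 hr


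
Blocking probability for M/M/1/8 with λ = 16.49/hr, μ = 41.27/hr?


ρ = λ/μ = 16.49/41.27 = 0.3996
P_K = (1−ρ)ρ^K/(1−ρ^(K+1)) = (0.6004·0.0006497)/(1 − 0.0002596)
= 0.0003901/0.999740 = 0.0003902

Final: 0.0003902


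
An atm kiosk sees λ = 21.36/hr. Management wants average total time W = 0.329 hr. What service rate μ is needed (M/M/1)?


W = 1/(μ−λ) ⇒ μ − λ = 1/W = 1/0.329 = 3.0395
μ = λ + 1/W = 21.36 + 3.0395 = 24.3995 per hr

Final: 24.3995 /hr


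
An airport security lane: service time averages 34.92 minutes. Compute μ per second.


μ = 1/(service time) in consistent units.
1 second = 0.0166667 min, so μ = 0.0166667/34.92 = 0.0004773 per second

Final: 0.0004773 /sec


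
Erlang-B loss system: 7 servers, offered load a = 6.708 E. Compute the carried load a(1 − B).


B(7,6.708) = 0.230594 (Erlang-B)
Carried load = a(1 − B) = 6.708·(1 − 0.230594) = 6.708·0.769406 = 5.1612 E

Final: 5.1612 Erlangs


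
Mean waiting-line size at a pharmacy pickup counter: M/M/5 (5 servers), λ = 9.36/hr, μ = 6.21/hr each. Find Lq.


a = λ/μ = 1.5072; ρ = a/5 = 0.3014
P₀ = 0.221157
Lq = P₀·a^c·ρ / (c!·(1−ρ)²) = 0.221157·7.77895·0.3014/(120·0.48797)
= 0.008856

Final: 0.008856


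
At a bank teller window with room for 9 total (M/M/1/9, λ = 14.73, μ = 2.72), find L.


ρ = 14.73/2.72 = 5.4154
L = ρ[1 − (K+1)ρ^K + Kρ^(K+1)] / [(1−ρ)(1−ρ^(K+1))]
Numerator: 5.4154·(1 − 10·4005941.337734 + 9·21693939.670893) = 840400896.269109
Denominator: (-4.4154)·(-21693938.670893) = 95788310.087288
L = 840400896.269109/95788310.087288 = 8.7735

Final: 8.7735


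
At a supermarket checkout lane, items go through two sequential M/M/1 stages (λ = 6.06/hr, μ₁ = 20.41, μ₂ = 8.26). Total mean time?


Each node sees arrival rate λ = 6.06/hr (tandem ⇒ throughput preserved).
W₁ = 1/(μ₁−λ) = 1/(20.41−6.06) = 0.06969 hr
W₂ = 1/(μ₂−λ) = 1/(8.26−6.06) = 0.45455 hr
W_total = W₁ + W₂ = 0.06969 + 0.45455 = 0.52423 hr

Final: 0.52423 hr


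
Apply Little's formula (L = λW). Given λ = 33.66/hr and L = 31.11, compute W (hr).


W = L/λ = 31.11/33.66 = 0.9242 hr

Final: 0.9242 hr


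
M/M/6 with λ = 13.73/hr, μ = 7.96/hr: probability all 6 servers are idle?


a = λ/μ = 13.73/7.96 = 1.7249; ρ = a/c = 0.2875
Σ_{k=0}^{5} a^k/k! (terms k=0..5) = 1.00000 + 1.72487 + 1.48760 + 0.85531 + 0.36882 + 0.12723 = 5.56383
Tail: a^6/(6!(1−ρ)) = 26.33570/(720·0.7125) = 0.05134
P₀ = 1/(5.56383 + 0.05134) = 1/5.61517 = 0.178089

Final: 0.178089


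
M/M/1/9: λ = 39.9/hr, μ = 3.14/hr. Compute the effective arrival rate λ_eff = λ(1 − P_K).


ρ = 12.7070; P_K = (1−ρ)ρ^9/(1−ρ^10) = 0.921303
λ_eff = λ(1 − P_K) = 39.9·(1 − 0.921303) = 39.9·0.078697 = 3.1400 /hr

Final: 3.1400 /hr


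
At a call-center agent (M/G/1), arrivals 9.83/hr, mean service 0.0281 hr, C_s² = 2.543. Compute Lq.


ρ = λ·E[S] = 9.83·0.0281 = 0.2762
Lq = ρ²(1+C_s²)/(2(1−ρ)) = 0.07630·(1+2.543)/(2·0.7238)
= 0.07630·3.5430/1.4476 = 0.18675

Final: 0.18675


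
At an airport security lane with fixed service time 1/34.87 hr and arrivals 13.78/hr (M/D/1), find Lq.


ρ = 13.78/34.87 = 0.3952
M/D/1: Lq = ρ²/(2(1−ρ)) = 0.1562/(2·0.6048) = 0.12910

Final: 0.12910


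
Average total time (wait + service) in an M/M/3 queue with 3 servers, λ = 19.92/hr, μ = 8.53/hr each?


a = 2.3353; ρ = 0.7784; P₀ = 0.063931
Lq = P₀·a^c·ρ/(c!(1−ρ)²) = 2.15166
Wq = Lq/λ = 2.15166/19.92 = 0.10802 hr
W = Wq + 1/μ = 0.10802 + 0.11723 = 0.22525 hr

Final: 0.22525 hr


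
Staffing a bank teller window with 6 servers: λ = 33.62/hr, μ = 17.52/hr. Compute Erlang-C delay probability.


a = λ/μ = 1.9189; ρ = a/6 = 0.3198
P₀ = 0.146592 (from M/M/c formula)
C(c,a) = [a^c/(c!(1−ρ))]·P₀ = [49.93231/(720·0.6802)]·0.146592
= 0.10196·0.146592 = 0.014947

Final: 0.014947


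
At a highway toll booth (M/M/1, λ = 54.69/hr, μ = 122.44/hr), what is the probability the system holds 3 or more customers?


ρ = 54.69/122.44 = 0.4467
P(N ≥ n) = ρ^n = 0.4467^3 = 0.089116

Final: 0.089116


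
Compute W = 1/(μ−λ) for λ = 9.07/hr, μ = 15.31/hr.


W = 1/(μ−λ) = 1/(15.31 − 9.07) = 1/6.24 = 0.1603 hr

Final: 0.1603 hr


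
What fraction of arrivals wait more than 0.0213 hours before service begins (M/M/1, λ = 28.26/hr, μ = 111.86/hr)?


ρ = 28.26/111.86 = 0.2526
P(Wq > t) = ρ·e^{−(μ−λ)t} = 0.2526·e^{−1.7807}
= 0.2526·0.168524 = 0.042575

Final: 0.042575


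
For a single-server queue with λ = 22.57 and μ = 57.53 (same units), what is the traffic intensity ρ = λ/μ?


ρ = λ/μ = 22.57/57.53 = 0.3923

Final: 0.3923


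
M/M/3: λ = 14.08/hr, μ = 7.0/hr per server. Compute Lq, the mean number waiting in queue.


a = λ/μ = 2.0114; ρ = a/3 = 0.6705
P₀ = 0.109285
Lq = P₀·a^c·ρ / (c!·(1−ρ)²) = 0.109285·8.13793·0.6705/(6·0.10859)
= 0.91524

Final: 0.91524


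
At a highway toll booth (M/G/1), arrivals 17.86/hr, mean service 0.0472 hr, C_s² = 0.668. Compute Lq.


ρ = λ·E[S] = 17.86·0.0472 = 0.8430
Lq = ρ²(1+C_s²)/(2(1−ρ)) = 0.7106·(1+0.668)/(2·0.1570)
= 0.7106·1.6680/0.3140 = 3.77478

Final: 3.77478


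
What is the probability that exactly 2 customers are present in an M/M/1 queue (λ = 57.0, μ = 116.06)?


ρ = 57.0/116.06 = 0.4911
P_n = (1−ρ)·ρ^n = (1 − 0.4911)·0.4911^2 = 0.5089·0.241204 = 0.122743

Final: 0.122743


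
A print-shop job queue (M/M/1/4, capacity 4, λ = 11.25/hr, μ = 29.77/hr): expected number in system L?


ρ = 11.25/29.77 = 0.3779
L = ρ[1 − (K+1)ρ^K + Kρ^(K+1)] / [(1−ρ)(1−ρ^(K+1))]
Numerator: 0.3779·(1 − 5·0.020394 + 4·0.007707) = 0.351013
Denominator: (0.6221)·(0.992293) = 0.617308
L = 0.351013/0.617308 = 0.5686

Final: 0.5686


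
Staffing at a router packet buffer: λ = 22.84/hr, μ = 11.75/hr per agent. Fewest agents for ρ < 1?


Stability requires cμ > λ ⇔ c > λ/μ.
λ/μ = 22.84/11.75 = 1.9438
Minimum integer c = ⌊1.9438⌋ + 1 = 2
Check: 2·11.75 = 23.50 > 22.84, while 1·11.75 = 11.75 ≤ 22.84

Final: 2 servers


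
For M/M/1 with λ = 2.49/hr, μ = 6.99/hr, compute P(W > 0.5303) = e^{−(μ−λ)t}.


W ~ Exponential(μ−λ) for M/M/1.
μ − λ = 6.99 − 2.49 = 4.5000
P(W > t) = e^{−(μ−λ)t} = e^{−2.3864} = 0.091965

Final: 0.091965


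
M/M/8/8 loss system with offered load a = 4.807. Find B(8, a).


B(c,a) = (a^c/c!) / Σ_{k=0}^{c} a^k/k!
a^8/8! = 7.070864
Σ terms (k=0..8): 1.00000 + 4.80700 + 11.55362 + 18.51276 + 22.24771 + 21.38895 + 17.13611 + 11.76761 + 7.07086 = 115.484618
B = 7.070864/115.484618 = 0.061228

Final: 0.061228


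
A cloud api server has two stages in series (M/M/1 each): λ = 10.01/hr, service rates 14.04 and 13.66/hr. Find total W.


Each node sees arrival rate λ = 10.01/hr (tandem ⇒ throughput preserved).
W₁ = 1/(μ₁−λ) = 1/(14.04−10.01) = 0.24814 hr
W₂ = 1/(μ₂−λ) = 1/(13.66−10.01) = 0.27397 hr
W_total = W₁ + W₂ = 0.24814 + 0.27397 = 0.52211 hr

Final: 0.52211 hr


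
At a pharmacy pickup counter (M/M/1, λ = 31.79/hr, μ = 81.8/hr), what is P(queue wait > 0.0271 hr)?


ρ = 31.79/81.8 = 0.3886
P(Wq > t) = ρ·e^{−(μ−λ)t} = 0.3886·e^{−1.3553}
= 0.3886·0.257877 = 0.100219

Final: 0.100219


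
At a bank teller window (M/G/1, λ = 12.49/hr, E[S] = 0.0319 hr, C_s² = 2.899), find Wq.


ρ = λ·E[S] = 12.49·0.0319 = 0.3984
E[S²] = E[S]²(1+C_s²) = 0.0319²·(1+2.899) = 0.003968
Wq = λ·E[S²]/(2(1−ρ)) = 12.49·0.003968/(2·0.6016) = 0.04119 hr

Final: 0.04119 hr


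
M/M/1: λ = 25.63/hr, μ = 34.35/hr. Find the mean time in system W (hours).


W = 1/(μ−λ) = 1/(34.35 − 25.63) = 1/8.72 = 0.1147 hr

Final: 0.1147 hr


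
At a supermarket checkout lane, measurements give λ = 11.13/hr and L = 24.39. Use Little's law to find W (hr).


W = L/λ = 24.39/11.13 = 2.1914 hr

Final: 2.1914 hr
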